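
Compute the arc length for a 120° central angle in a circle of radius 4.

Arc length = 2π(4)(1/3) = 8*pi/3

8*pi/3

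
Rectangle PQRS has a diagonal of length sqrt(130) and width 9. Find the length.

The diagonal of a rectangle forms a right triangle with the two sides.
Rearranging the Pythagorean theorem: missing side = sqrt(d^2 - known^2).
= sqrt(130 - 81) = sqrt(49) = 7.

7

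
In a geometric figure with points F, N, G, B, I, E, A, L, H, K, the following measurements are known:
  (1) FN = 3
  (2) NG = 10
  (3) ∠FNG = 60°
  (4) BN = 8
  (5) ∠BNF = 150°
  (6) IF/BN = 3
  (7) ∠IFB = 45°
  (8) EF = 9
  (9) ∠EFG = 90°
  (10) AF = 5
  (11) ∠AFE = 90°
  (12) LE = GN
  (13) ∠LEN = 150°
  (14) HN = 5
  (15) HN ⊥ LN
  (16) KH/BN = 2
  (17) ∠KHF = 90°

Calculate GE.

Step 1: By the law of cosines on triangle FNG: FG² = 3² + 10² − 2·3·10·cos(60°) = 79, so FG = √79.
Step 2: By the law of cosines on triangle GFE: GE² = √79² + 9² − 2·√79·9·cos(90°) = 160, so GE = 4·√10.

Therefore, the length of GE = 4·√10.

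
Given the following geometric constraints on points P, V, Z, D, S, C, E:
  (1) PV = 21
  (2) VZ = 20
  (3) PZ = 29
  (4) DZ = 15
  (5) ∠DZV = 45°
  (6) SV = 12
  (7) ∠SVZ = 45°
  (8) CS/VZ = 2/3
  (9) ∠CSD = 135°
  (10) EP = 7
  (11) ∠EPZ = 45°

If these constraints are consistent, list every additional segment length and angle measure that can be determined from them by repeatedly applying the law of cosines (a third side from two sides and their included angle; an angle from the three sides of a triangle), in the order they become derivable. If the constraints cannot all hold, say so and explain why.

The constraints are consistent. Derivable facts, in order:
After 1 step:
- VD ≈ 14.17
- ZE ≈ 24.55
- ZS ≈ 14.3
- ∠PVZ = 90°
- ∠PZV = 46.4°
- ∠VPZ = 43.6°
After 2 steps:
- ∠DVZ = 48.47°
- ∠EZP = 11.63°
- ∠PEZ = 123.37°
- ∠SZV = 36.39°
- ∠VDZ = 86.53°
- ∠VSZ = 98.61°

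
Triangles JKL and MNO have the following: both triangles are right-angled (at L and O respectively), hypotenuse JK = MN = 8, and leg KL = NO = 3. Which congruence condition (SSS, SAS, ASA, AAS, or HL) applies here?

The given information provides:
both triangles are right-angled (at L and O respectively), hypotenuse JK = MN = 8, and leg KL = NO = 3
This matches the HL congruence theorem.
The hypotenuse and one leg of two right triangles are equal (Hypotenuse-Leg).

HL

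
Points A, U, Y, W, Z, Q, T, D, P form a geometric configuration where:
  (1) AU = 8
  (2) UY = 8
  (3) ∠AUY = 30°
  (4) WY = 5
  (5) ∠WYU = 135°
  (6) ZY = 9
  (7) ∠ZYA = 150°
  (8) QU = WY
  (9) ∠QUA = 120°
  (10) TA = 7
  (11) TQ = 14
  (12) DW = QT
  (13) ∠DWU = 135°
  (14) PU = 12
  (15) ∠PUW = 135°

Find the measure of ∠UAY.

Step 1: By the law of cosines on triangle AUY: AY² = 8² + 8² − 2·8·8·cos(30°) = 17.15, so AY ≈ 4.14.
Step 2: By the inverse law of cosines on triangle UAY: cos(∠UAY) = (8² + 4.14² − 8²) / (2·8·4.14) = 17.15/66.26 = 0.2588, so ∠UAY = 75°.

Therefore, the measure of angle ∠UAY = 75°.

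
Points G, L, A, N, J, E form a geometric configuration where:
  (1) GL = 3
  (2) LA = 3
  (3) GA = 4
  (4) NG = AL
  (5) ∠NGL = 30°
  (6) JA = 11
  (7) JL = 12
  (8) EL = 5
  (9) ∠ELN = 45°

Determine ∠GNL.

From the given relations: NG = AL = 3.
Step 1: By the law of cosines on triangle NGL: NL² = 3² + 3² − 2·3·3·cos(30°) = 2.41, so NL ≈ 1.55.
Step 2: By the inverse law of cosines on triangle GNL: cos(∠GNL) = (3² + 1.55² − 3²) / (2·3·1.55) = 2.41/9.32 = 0.2588, so ∠GNL = 75°.

Therefore, the measure of angle ∠GNL = 75°.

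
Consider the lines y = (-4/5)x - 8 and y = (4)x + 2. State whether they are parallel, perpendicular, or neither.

Slope of line 1: m1 = -4/5
Slope of line 2: m2 = 4
For parallel lines we need equal slopes: -4/5 != 4.
For perpendicular lines we need m1*m2 = -1: (-4/5)(4) = -16/5 != -1.
Since neither condition holds, the lines are neither parallel nor perpendicular.

Neither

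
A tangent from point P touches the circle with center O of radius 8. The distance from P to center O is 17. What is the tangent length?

The tangent, radius, and line from the external point to the center form a right triangle.
The right angle is where the tangent meets the radius.
By the Pythagorean theorem: tangent² + 8² = 17²
tangent² = 289 - 64 = 225
tangent = 15

15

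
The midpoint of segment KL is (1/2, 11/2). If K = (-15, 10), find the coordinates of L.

Using the midpoint formula: M = ((x1 + x2)/2, (y1 + y2)/2)
We know M = (1/2, 11/2) and K = (-15, 10)
For x: 1/2 = (-15 + x2)/2, so x2 = 2*1/2 - -15 = 16
For y: 11/2 = (10 + y2)/2, so y2 = 2*11/2 - 10 = 1
L = (16, 1)

(16, 1)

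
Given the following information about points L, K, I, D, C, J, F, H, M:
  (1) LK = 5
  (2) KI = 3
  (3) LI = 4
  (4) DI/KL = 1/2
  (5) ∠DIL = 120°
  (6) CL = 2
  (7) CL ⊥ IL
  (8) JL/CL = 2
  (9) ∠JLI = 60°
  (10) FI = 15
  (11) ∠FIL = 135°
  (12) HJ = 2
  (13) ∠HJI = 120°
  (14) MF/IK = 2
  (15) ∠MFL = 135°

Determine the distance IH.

From the given relations: JL = 2·CL = 2·2 = 4.
Step 1: By the law of cosines on triangle JLI: JI² = 4² + 4² − 2·4·4·cos(60°) = 16, so JI = 4.
Step 2: By the law of cosines on triangle IJH: IH² = 4² + 2² − 2·4·2·cos(120°) = 28, so IH = 2·√7.

Therefore, the length of IH = 2·√7.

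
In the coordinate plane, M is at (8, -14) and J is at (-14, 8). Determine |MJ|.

d = sqrt((-22)^2 + (22)^2) = sqrt(968) = 22*sqrt(2)

22*sqrt(2)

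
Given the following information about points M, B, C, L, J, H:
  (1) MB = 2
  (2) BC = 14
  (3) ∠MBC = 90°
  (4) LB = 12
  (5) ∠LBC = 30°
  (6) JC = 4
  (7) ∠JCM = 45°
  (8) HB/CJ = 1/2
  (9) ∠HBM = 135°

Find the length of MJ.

Step 1: By the law of cosines on triangle CBM: CM² = 14² + 2² − 2·14·2·cos(90°) = 200, so CM = 10·√2.
Step 2: By the law of cosines on triangle MCJ: MJ² = (10·√2)² + 4² − 2·10·√2·4·cos(45°) = 136, so MJ = 2·√34.

Therefore, the length of MJ = 2·√34.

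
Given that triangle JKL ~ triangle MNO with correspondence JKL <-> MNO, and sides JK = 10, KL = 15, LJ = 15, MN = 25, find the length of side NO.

Similar triangles have proportional sides. Setting up the proportion:
MN / JK = NO / KL
25 / 10 = NO / 15
NO = 15 * 25 / 10 = 75/2.

75/2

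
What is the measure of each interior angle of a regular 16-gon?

Each interior angle of a regular n-gon is (n - 2) * 180 / n.
For n = 16: (16 - 2) * 180 / 16 = 2520/16 = 315/2 degrees.

315/2 degrees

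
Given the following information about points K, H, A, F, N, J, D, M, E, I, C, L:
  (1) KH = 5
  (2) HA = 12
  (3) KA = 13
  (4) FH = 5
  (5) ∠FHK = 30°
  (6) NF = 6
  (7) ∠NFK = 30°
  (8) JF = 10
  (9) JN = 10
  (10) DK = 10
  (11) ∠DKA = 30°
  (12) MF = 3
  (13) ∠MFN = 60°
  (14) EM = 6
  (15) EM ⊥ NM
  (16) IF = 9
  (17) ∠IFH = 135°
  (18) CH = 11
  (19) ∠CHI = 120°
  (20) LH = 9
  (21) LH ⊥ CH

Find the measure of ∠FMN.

Step 1: By the law of cosines on triangle MFN: MN² = 3² + 6² − 2·3·6·cos(60°) = 27, so MN = 3·√3.
Step 2: By the inverse law of cosines on triangle FMN: cos(∠FMN) = (3² + (3·√3)² − 6²) / (2·3·3·√3) = 0/31.18 = 0, so ∠FMN = 90°.

Therefore, the measure of angle ∠FMN = 90°.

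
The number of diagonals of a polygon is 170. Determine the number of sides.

Using d = n(n - 3)/2, we solve 170 = n(n - 3)/2.
So n(n - 3) = 340.
Testing n = 20: 20 * 17 = 340 = 340. Correct.
The polygon has 20 sides.

20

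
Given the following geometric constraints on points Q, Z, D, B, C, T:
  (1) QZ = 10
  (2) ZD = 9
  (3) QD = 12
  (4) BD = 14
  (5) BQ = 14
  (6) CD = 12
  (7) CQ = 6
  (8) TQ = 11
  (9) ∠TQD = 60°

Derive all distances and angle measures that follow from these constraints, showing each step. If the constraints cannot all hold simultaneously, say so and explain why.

The constraints are consistent.

Step 1: From DQ = 12, QT = 11, and ∠DQT = 60°, by the law of cosines:
  DT² = DQ² + QT² - 2·DQ·QT·cos(60°) = 144 + 121 - 132 = 133
  DT = √133

Step 2: From QB = 14, QD = 12, BD = 14, by the inverse law of cosines:
  cos(∠BQD) = (QB² + QD² - BD²) / (2·QB·QD)
  ∠BQD = 64.62°

Step 3: From QC = 6, QD = 12, CD = 12, by the inverse law of cosines:
  cos(∠CQD) = (QC² + QD² - CD²) / (2·QC·QD)
  ∠CQD = 75.52°

Step 4: From QD = 12, QZ = 10, DZ = 9, by the inverse law of cosines:
  cos(∠DQZ) = (QD² + QZ² - DZ²) / (2·QD·QZ)
  ∠DQZ = 47.22°

Step 5: From ZD = 9, ZQ = 10, DQ = 12, by the inverse law of cosines:
  cos(∠DZQ) = (ZD² + ZQ² - DQ²) / (2·ZD·ZQ)
  ∠DZQ = 78.14°

Step 6: From DB = 14, DQ = 12, BQ = 14, by the inverse law of cosines:
  cos(∠BDQ) = (DB² + DQ² - BQ²) / (2·DB·DQ)
  ∠BDQ = 64.62°

Step 7: From DC = 12, DQ = 12, CQ = 6, by the inverse law of cosines:
  cos(∠CDQ) = (DC² + DQ² - CQ²) / (2·DC·DQ)
  ∠CDQ = 28.96°

Step 8: From DQ = 12, DZ = 9, QZ = 10, by the inverse law of cosines:
  cos(∠QDZ) = (DQ² + DZ² - QZ²) / (2·DQ·DZ)
  ∠QDZ = 54.64°

Step 9: From BD = 14, BQ = 14, DQ = 12, by the inverse law of cosines:
  cos(∠DBQ) = (BD² + BQ² - DQ²) / (2·BD·BQ)
  ∠DBQ = 50.75°

Step 10: From CD = 12, CQ = 6, DQ = 12, by the inverse law of cosines:
  cos(∠DCQ) = (CD² + CQ² - DQ²) / (2·CD·CQ)
  ∠DCQ = 75.52°

Step 11: From DQ = 12, DT = √133, QT = 11, by the inverse law of cosines:
  cos(∠QDT) = (DQ² + DT² - QT²) / (2·DQ·DT)
  ∠QDT = 55.69°

Step 12: From TD = √133, TQ = 11, DQ = 12, by the inverse law of cosines:
  cos(∠DTQ) = (TD² + TQ² - DQ²) / (2·TD·TQ)
  ∠DTQ = 64.31°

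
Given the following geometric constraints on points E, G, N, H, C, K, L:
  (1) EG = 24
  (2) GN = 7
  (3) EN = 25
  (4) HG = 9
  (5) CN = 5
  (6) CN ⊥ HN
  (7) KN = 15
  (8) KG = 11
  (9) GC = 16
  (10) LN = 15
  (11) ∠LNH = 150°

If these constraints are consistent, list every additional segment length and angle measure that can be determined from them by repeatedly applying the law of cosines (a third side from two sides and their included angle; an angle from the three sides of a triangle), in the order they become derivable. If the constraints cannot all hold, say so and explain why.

These constraints are not satisfiable: by the triangle inequality in triangle NGC, (2) GN = 7 and (5) CN = 5 force GC ≤ 7 + 5 = 12, but (9) says GC = 16. No planar figure meets all of them, so nothing further can be derived.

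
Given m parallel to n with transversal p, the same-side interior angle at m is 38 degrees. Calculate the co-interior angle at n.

Co-interior (same-side interior) angles are between the parallel lines on the same side of the transversal.
Unlike corresponding or alternate interior angles, they are supplementary rather than equal.
So the angle = 180 - 38 = 142 degrees.

142 degrees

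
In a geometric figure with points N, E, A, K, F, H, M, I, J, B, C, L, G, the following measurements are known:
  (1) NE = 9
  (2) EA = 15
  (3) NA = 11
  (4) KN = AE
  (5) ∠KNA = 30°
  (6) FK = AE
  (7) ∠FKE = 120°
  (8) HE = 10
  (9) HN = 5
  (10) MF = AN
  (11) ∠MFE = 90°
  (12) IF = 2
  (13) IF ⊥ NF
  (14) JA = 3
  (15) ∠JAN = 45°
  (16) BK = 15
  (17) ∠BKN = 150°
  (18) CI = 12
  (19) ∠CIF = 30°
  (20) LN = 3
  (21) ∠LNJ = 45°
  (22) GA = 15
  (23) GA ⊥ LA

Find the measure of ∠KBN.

From the given relations: KN = AE = 15.
Step 1: By the law of cosines on triangle BKN: BN² = 15² + 15² − 2·15·15·cos(150°) = 839.71, so BN ≈ 28.98.
Step 2: By the inverse law of cosines on triangle KBN: cos(∠KBN) = (15² + 28.98² − 15²) / (2·15·28.98) = 839.71/869.33 = 0.9659, so ∠KBN = 15°.

Therefore, the measure of angle ∠KBN = 15°.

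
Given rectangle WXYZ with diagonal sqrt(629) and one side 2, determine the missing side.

b = sqrt(d^2 - a^2) = sqrt(629 - 4) = sqrt(625) = 25

25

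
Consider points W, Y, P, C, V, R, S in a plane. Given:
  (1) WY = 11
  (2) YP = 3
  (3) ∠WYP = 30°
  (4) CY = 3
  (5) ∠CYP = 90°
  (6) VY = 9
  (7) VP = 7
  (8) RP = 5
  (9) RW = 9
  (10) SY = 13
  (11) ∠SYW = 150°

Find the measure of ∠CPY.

Step 1: By the law of cosines on triangle PYC: PC² = 3² + 3² − 2·3·3·cos(90°) = 18, so PC = 3·√2.
Step 2: By the inverse law of cosines on triangle CPY: cos(∠CPY) = ((3·√2)² + 3² − 3²) / (2·3·√2·3) = 18/25.46 = 0.7071, so ∠CPY = 45°.

Therefore, the measure of angle ∠CPY = 45°.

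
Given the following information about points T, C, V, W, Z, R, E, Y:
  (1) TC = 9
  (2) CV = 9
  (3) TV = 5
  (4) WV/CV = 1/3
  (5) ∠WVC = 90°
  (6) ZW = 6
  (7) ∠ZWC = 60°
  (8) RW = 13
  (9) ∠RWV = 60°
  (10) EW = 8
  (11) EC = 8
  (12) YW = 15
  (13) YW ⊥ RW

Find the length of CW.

From the given relations: WV = 1/3·CV = 1/3·9 = 3.
Step 1: By the law of cosines on triangle CVW: CW² = 9² + 3² − 2·9·3·cos(90°) = 90, so CW = 3·√10.

Therefore, the length of CW = 3·√10.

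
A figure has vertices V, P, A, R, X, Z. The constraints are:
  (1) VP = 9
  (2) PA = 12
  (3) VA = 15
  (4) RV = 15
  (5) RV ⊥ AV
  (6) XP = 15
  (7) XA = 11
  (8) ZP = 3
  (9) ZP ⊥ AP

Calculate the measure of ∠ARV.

Step 1: By the law of cosines on triangle RVA: RA² = 15² + 15² − 2·15·15·cos(90°) = 450, so RA = 15·√2.
Step 2: By the inverse law of cosines on triangle ARV: cos(∠ARV) = ((15·√2)² + 15² − 15²) / (2·15·√2·15) = 450/636.4 = 0.7071, so ∠ARV = 45°.

Therefore, the measure of angle ∠ARV = 45°.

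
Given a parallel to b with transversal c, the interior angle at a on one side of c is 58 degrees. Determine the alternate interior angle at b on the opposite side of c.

Alternate interior angles lie on opposite sides of the transversal, between the parallel lines.
By the alternate interior angle theorem, they are equal: 58 degrees.

58 degrees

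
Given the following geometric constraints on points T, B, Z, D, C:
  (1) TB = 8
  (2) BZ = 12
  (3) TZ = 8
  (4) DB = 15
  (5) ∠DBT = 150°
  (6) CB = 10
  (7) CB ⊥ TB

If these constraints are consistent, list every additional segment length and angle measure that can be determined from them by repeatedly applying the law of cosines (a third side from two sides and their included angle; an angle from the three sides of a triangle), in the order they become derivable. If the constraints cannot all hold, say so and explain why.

The constraints are consistent. Derivable facts, in order:
After 1 step:
- TC = 2·√41
- TD ≈ 22.29
- ∠BTZ = 97.18°
- ∠BZT = 41.41°
- ∠TBZ = 41.41°
After 2 steps:
- ∠BCT = 38.66°
- ∠BDT = 10.34°
- ∠BTC = 51.34°
- ∠BTD = 19.66°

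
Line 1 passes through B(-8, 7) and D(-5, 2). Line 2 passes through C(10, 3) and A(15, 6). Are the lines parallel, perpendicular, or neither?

Slope of line 1: m1 = (2 - 7)/(-5 - -8) = -5/3 = -5/3
Slope of line 2: m2 = (6 - 3)/(15 - 10) = 3/5 = 3/5
m1 * m2 = -1, so perpendicular.

Perpendicular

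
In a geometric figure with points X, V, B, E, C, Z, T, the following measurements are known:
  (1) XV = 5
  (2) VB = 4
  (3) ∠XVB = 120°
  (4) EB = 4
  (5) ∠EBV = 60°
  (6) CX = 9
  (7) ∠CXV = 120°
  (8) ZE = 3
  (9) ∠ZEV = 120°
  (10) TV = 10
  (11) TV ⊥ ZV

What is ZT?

Step 1: By the law of cosines on triangle EBV: EV² = 4² + 4² − 2·4·4·cos(60°) = 16, so EV = 4.
Step 2: By the law of cosines on triangle ZEV: ZV² = 3² + 4² − 2·3·4·cos(120°) = 37, so ZV = √37.
Step 3: By the law of cosines on triangle ZVT: ZT² = √37² + 10² − 2·√37·10·cos(90°) = 137, so ZT = √137.

Therefore, the length of ZT = √137.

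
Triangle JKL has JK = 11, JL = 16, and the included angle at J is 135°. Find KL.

Law of cosines: KL^2 = 11^2 + 16^2 - 2(11)(16)cos(135°) = 176*sqrt(2) + 377, so KL = sqrt(176*sqrt(2) + 377).

sqrt(176*sqrt(2) + 377)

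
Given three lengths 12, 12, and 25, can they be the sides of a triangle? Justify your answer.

Check the triangle inequality: 12 + 12 = 24 ≤ 25.
Since the sum of two sides does not exceed the third, no triangle can be formed.

No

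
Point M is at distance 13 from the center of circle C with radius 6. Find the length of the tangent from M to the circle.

Let T be the point of tangency. Then CT ⊥ MT (radius ⊥ tangent).
In right triangle CTM: CM² = CT² + MT²
13² = 6² + MT²
MT² = 133, MT = sqrt(133)

sqrt(133)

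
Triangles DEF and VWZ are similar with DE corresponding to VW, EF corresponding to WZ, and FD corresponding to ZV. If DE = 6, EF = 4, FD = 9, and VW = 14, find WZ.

k = 14/6 = 7/3. WZ = 7/3 * 4 = 28/3.

28/3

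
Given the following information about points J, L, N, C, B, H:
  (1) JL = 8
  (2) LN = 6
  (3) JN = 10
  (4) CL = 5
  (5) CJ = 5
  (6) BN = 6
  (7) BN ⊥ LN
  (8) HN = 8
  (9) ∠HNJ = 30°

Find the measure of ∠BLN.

Step 1: By the law of cosines on triangle LNB: LB² = 6² + 6² − 2·6·6·cos(90°) = 72, so LB = 6·√2.
Step 2: By the inverse law of cosines on triangle BLN: cos(∠BLN) = ((6·√2)² + 6² − 6²) / (2·6·√2·6) = 72/101.82 = 0.7071, so ∠BLN = 45°.

Therefore, the measure of angle ∠BLN = 45°.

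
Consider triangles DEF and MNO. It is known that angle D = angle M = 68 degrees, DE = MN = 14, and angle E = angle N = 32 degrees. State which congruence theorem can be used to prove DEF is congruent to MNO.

The given information matches ASA: Two pairs of corresponding angles and the included side are equal (Angle-Side-Angle).

ASA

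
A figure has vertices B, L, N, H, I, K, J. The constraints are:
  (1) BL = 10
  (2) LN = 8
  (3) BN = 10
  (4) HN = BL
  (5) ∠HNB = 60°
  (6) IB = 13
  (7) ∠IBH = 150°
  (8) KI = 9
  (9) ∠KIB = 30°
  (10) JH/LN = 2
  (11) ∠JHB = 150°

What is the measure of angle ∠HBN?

From the given relations: HN = BL = 10.
Step 1: By the law of cosines on triangle BNH: BH² = 10² + 10² − 2·10·10·cos(60°) = 100, so BH = 10.
Step 2: By the inverse law of cosines on triangle HBN: cos(∠HBN) = (10² + 10² − 10²) / (2·10·10) = 100/200 = 0.5, so ∠HBN = 60°.

Therefore, the measure of angle ∠HBN = 60°.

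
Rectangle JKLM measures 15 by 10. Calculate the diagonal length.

A rectangle's diagonal splits it into two right triangles, with the diagonal as the hypotenuse.
By the Pythagorean theorem, d^2 = 15^2 + 10^2 = 325.
Therefore d = sqrt(325) = 5*sqrt(13).

5*sqrt(13)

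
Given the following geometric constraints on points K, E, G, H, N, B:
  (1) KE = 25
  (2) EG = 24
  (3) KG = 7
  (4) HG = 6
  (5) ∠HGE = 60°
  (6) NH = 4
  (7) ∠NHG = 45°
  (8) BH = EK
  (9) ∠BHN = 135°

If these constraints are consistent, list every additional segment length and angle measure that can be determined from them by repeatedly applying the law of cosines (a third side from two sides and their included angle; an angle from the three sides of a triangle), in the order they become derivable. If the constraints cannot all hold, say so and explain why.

The constraints are consistent. Derivable facts, in order:
After 1 step:
- EH = 6·√13
- GN ≈ 4.25
- NB ≈ 27.97
- ∠EGK = 90°
- ∠EKG = 73.74°
- ∠GEK = 16.26°
After 2 steps:
- ∠BNH = 39.2°
- ∠EHG = 106.1°
- ∠GEH = 13.9°
- ∠GNH = 93.27°
- ∠HBN = 5.8°
- ∠HGN = 41.73°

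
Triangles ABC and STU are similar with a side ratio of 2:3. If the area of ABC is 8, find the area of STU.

The ratio of areas of similar triangles = (side ratio)^2.
Side ratio = 2:3, so area ratio = 4:9.
Area of STU / Area of ABC = 9/4
Area of STU = 8 * 9/4 = 18

18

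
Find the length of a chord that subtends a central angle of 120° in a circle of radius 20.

Drop a perpendicular from the center to the chord, bisecting both the chord and the central angle.
Each half-chord = r sin(θ/2) = 20 sin(60°).
The full chord = 2 × 20 × sin(60°) = 20*sqrt(3).

20*sqrt(3)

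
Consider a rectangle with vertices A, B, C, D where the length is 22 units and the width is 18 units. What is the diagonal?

d = sqrt(22^2 + 18^2) = sqrt(808) = 2*sqrt(202)

2*sqrt(202)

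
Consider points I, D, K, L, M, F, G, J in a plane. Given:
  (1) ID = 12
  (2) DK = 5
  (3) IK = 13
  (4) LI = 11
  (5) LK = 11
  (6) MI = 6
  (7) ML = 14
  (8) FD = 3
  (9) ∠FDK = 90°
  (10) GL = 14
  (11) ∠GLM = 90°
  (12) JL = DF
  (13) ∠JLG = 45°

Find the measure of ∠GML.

Step 1: By the law of cosines on triangle MLG: MG² = 14² + 14² − 2·14·14·cos(90°) = 392, so MG = 14·√2.
Step 2: By the inverse law of cosines on triangle GML: cos(∠GML) = ((14·√2)² + 14² − 14²) / (2·14·√2·14) = 392/554.37 = 0.7071, so ∠GML = 45°.

Therefore, the measure of angle ∠GML = 45°.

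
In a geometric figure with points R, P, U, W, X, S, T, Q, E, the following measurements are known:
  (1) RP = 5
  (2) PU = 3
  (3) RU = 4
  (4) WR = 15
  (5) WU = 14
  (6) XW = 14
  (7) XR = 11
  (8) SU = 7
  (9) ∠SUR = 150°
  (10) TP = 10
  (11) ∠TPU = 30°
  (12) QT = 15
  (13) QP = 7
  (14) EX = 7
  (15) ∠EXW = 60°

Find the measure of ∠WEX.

Step 1: By the law of cosines on triangle EXW: EW² = 7² + 14² − 2·7·14·cos(60°) = 147, so EW = 7·√3.
Step 2: By the inverse law of cosines on triangle WEX: cos(∠WEX) = ((7·√3)² + 7² − 14²) / (2·7·√3·7) = 0/169.74 = 0, so ∠WEX = 90°.

Therefore, the measure of angle ∠WEX = 90°.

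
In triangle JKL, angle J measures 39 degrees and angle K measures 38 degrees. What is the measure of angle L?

By the triangle angle sum property, the three interior angles of any triangle add up to 180°.
We know angle J = 39° and angle K = 38°, so their sum is 77°.
Therefore angle L = 180° - 77° = 103°.

103 degrees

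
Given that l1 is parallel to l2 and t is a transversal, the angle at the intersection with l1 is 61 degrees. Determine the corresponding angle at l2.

Corresponding angles are equal: 61 degrees.

61 degrees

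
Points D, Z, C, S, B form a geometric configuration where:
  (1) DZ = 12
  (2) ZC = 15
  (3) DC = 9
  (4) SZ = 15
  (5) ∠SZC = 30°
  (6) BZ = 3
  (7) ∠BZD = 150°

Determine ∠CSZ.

Step 1: By the law of cosines on triangle SZC: SC² = 15² + 15² − 2·15·15·cos(30°) = 60.29, so SC ≈ 7.76.
Step 2: By the inverse law of cosines on triangle CSZ: cos(∠CSZ) = (7.76² + 15² − 15²) / (2·7.76·15) = 60.29/232.94 = 0.2588, so ∠CSZ = 75°.

Therefore, the measure of angle ∠CSZ = 75°.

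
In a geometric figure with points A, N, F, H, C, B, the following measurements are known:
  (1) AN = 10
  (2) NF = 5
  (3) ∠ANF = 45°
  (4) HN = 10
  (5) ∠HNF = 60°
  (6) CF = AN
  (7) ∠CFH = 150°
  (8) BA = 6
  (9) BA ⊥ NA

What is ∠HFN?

Step 1: By the law of cosines on triangle FNH: FH² = 5² + 10² − 2·5·10·cos(60°) = 75, so FH = 5·√3.
Step 2: By the inverse law of cosines on triangle HFN: cos(∠HFN) = ((5·√3)² + 5² − 10²) / (2·5·√3·5) = 0/86.6 = 0, so ∠HFN = 90°.

Therefore, the measure of angle ∠HFN = 90°.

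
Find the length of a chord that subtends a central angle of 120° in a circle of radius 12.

Chord length = 2r sin(θ/2)
= 2 × 12 × sin(120°/2)
= 2 × 12 × sin(60°)
= 12*sqrt(3)

12*sqrt(3)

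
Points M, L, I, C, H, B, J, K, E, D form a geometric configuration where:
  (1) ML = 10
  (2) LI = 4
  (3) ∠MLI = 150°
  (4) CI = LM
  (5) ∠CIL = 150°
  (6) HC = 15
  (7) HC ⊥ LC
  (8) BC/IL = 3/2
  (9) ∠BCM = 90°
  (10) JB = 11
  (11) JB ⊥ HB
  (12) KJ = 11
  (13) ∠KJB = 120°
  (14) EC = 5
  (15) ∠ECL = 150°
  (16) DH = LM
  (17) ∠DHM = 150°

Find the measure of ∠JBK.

Step 1: By the law of cosines on triangle BJK: BK² = 11² + 11² − 2·11·11·cos(120°) = 363, so BK = 11·√3.
Step 2: By the inverse law of cosines on triangle JBK: cos(∠JBK) = (11² + (11·√3)² − 11²) / (2·11·11·√3) = 363/419.16 = 0.866, so ∠JBK = 30°.

Therefore, the measure of angle ∠JBK = 30°.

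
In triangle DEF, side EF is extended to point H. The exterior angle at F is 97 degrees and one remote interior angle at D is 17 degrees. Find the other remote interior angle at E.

angle E = 97 - 17 = 80 degrees (exterior angle theorem).

80 degrees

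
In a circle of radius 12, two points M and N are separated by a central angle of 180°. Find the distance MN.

Drop a perpendicular from the center to the chord, bisecting both the chord and the central angle.
Each half-chord = r sin(θ/2) = 12 sin(90°).
The full chord = 2 × 12 × sin(90°) = 24.

24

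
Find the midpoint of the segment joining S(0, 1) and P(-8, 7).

The midpoint is the point halfway along the segment.
Move half the horizontal distance: 0 + (-8 - 0)/2 = 0 + -8/2 = -4
Move half the vertical distance: 1 + (7 - 1)/2 = 1 + 6/2 = 4
Midpoint = (-4, 4)

(-4, 4)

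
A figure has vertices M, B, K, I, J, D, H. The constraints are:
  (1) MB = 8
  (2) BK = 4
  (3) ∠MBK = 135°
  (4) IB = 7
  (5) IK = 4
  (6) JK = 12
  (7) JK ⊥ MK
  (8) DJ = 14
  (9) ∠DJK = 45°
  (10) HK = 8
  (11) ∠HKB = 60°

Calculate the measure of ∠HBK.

Step 1: By the law of cosines on triangle BKH: BH² = 4² + 8² − 2·4·8·cos(60°) = 48, so BH = 4·√3.
Step 2: By the inverse law of cosines on triangle HBK: cos(∠HBK) = ((4·√3)² + 4² − 8²) / (2·4·√3·4) = 0/55.43 = 0, so ∠HBK = 90°.

Therefore, the measure of angle ∠HBK = 90°.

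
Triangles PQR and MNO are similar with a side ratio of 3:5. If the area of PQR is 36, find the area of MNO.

Area ratio = (3/5)^2 = 9/25. Area of MNO = 36 * 25/9 = 100.

100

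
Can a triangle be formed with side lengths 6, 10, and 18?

Check the triangle inequality: 6 + 10 = 16 ≤ 18.
Since the sum of two sides does not exceed the third, no triangle can be formed.

No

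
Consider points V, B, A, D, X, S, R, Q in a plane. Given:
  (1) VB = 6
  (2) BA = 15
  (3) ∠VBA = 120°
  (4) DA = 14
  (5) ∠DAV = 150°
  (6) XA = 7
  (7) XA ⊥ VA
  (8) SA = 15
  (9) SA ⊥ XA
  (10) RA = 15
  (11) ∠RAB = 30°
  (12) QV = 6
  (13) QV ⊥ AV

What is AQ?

Step 1: By the law of cosines on triangle VBA: VA² = 6² + 15² − 2·6·15·cos(120°) = 351, so VA = 3·√39.
Step 2: By the law of cosines on triangle AVQ: AQ² = (3·√39)² + 6² − 2·3·√39·6·cos(90°) = 387, so AQ = 3·√43.

Therefore, the length of AQ = 3·√43.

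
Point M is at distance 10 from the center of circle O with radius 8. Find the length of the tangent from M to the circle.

tangent = √(d² - r²) = √(10² - 8²) = √(100 - 64) = √36 = 6

6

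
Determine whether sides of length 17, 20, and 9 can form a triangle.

Sort the sides: 9, 17, 20.
It suffices to check that the sum of the two smallest exceeds the largest:
9 + 17 = 26 > 20. ✓
Yes, a valid triangle can be formed.

Yes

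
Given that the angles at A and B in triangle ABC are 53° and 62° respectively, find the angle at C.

By the triangle angle sum property, the three interior angles of any triangle add up to 180°.
We know angle A = 53° and angle B = 62°, so their sum is 115°.
Therefore angle C = 180° - 115° = 65°.

65 degrees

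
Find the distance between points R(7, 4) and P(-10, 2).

d = sqrt((-10 - 7)^2 + (2 - 4)^2)
d = sqrt(-17^2 + -2^2)
d = sqrt(289 + 4)
d = sqrt(293)

sqrt(293)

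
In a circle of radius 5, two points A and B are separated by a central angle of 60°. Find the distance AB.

Chord = 2(5) sin(30°) = 5

5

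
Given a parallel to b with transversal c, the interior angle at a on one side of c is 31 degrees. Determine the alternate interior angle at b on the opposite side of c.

Alternate interior angles lie on opposite sides of the transversal, between the parallel lines.
By the alternate interior angle theorem, they are equal: 31 degrees.

31 degrees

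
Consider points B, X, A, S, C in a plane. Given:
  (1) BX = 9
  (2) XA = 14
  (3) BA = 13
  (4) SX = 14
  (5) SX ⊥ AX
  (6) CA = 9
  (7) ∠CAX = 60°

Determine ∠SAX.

Step 1: By the law of cosines on triangle AXS: AS² = 14² + 14² − 2·14·14·cos(90°) = 392, so AS = 14·√2.
Step 2: By the inverse law of cosines on triangle SAX: cos(∠SAX) = ((14·√2)² + 14² − 14²) / (2·14·√2·14) = 392/554.37 = 0.7071, so ∠SAX = 45°.

Therefore, the measure of angle ∠SAX = 45°.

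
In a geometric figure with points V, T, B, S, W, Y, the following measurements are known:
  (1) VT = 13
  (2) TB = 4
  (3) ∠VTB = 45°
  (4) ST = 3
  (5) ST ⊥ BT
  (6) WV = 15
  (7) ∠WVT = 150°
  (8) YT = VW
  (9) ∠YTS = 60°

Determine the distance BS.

Step 1: By the law of cosines on triangle BTS: BS² = 4² + 3² − 2·4·3·cos(90°) = 25, so BS = 5.

Therefore, the length of BS = 5.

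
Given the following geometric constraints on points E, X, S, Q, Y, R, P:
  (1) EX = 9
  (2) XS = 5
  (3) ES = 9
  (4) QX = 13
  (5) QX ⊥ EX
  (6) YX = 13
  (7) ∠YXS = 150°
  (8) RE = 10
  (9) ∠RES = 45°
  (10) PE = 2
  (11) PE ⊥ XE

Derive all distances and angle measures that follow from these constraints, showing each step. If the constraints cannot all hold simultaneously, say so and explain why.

The constraints are consistent.

Step 1: From EX = 9, XQ = 13, and ∠EXQ = 90°, by the law of cosines:
  EQ² = EX² + XQ² - 2·EX·XQ·cos(90°) = 81 + 169 - 0 = 250
  EQ = 5·√10

Step 2: From XE = 9, EP = 2, and ∠XEP = 90°, by the law of cosines:
  XP² = XE² + EP² - 2·XE·EP·cos(90°) = 81 + 4 - 0 = 85
  XP = √85

Step 3: From SX = 5, XY = 13, and ∠SXY = 150°, by the law of cosines:
  SY² = SX² + XY² - 2·SX·XY·cos(150°) = 25 + 169 + 112.6 = 306.6
  SY ≈ 17.51

Step 4: From SE = 9, ER = 10, and ∠SER = 45°, by the law of cosines:
  SR² = SE² + ER² - 2·SE·ER·cos(45°) = 81 + 100 - 127.3 = 53.72
  SR ≈ 7.33

Step 5: From ES = 9, EX = 9, SX = 5, by the inverse law of cosines:
  cos(∠SEX) = (ES² + EX² - SX²) / (2·ES·EX)
  ∠SEX = 32.26°

Step 6: From XE = 9, XS = 5, ES = 9, by the inverse law of cosines:
  cos(∠EXS) = (XE² + XS² - ES²) / (2·XE·XS)
  ∠EXS = 73.87°

Step 7: From SE = 9, SX = 5, EX = 9, by the inverse law of cosines:
  cos(∠ESX) = (SE² + SX² - EX²) / (2·SE·SX)
  ∠ESX = 73.87°

Step 8: From EQ = 5·√10, EX = 9, QX = 13, by the inverse law of cosines:
  cos(∠QEX) = (EQ² + EX² - QX²) / (2·EQ·EX)
  ∠QEX = 55.3°

Step 9: From XE = 9, XP = √85, EP = 2, by the inverse law of cosines:
  cos(∠EXP) = (XE² + XP² - EP²) / (2·XE·XP)
  ∠EXP = 12.53°

Step 10: From SE = 9, SR = 7.33, ER = 10, by the inverse law of cosines:
  cos(∠ESR) = (SE² + SR² - ER²) / (2·SE·SR)
  ∠ESR = 74.74°

Step 11: From SX = 5, SY = 17.51, XY = 13, by the inverse law of cosines:
  cos(∠XSY) = (SX² + SY² - XY²) / (2·SX·SY)
  ∠XSY = 21.79°

Step 12: From QE = 5·√10, QX = 13, EX = 9, by the inverse law of cosines:
  cos(∠EQX) = (QE² + QX² - EX²) / (2·QE·QX)
  ∠EQX = 34.7°

Step 13: From YS = 17.51, YX = 13, SX = 5, by the inverse law of cosines:
  cos(∠SYX) = (YS² + YX² - SX²) / (2·YS·YX)
  ∠SYX = 8.21°

Step 14: From RE = 10, RS = 7.33, ES = 9, by the inverse law of cosines:
  cos(∠ERS) = (RE² + RS² - ES²) / (2·RE·RS)
  ∠ERS = 60.26°

Step 15: From PE = 2, PX = √85, EX = 9, by the inverse law of cosines:
  cos(∠EPX) = (PE² + PX² - EX²) / (2·PE·PX)
  ∠EPX = 77.47°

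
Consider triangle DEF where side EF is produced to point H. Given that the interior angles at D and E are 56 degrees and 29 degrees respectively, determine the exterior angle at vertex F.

The interior angle at F is 180 - 56 - 29 = 95 degrees.
The exterior angle and interior angle at F are supplementary:
Exterior angle = 180 - 95 = 85 degrees.

85 degrees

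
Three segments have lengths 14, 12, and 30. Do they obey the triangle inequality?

Check the triangle inequality: 14 + 12 = 26 ≤ 30.
Since the sum of two sides does not exceed the third, no triangle can be formed.

No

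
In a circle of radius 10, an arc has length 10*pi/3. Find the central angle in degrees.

θ = 360 × 10*pi/3 / (2π × 10) = 60° (rearranging arc length formula).

60°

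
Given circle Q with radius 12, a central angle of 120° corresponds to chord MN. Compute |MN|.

Chord length = 2r sin(θ/2)
= 2 × 12 × sin(120°/2)
= 2 × 12 × sin(60°)
= 12*sqrt(3)

12*sqrt(3)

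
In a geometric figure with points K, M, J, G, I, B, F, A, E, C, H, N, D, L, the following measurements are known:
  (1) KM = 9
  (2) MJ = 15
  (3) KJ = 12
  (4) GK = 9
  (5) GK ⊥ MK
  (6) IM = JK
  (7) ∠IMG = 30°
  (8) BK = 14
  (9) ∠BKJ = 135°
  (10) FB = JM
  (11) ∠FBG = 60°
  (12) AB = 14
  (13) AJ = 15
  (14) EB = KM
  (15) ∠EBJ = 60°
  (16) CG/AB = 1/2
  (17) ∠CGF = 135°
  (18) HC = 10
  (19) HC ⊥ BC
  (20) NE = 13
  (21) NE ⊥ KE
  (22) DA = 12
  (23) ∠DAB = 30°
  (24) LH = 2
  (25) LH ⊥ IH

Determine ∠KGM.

Step 1: By the law of cosines on triangle GKM: GM² = 9² + 9² − 2·9·9·cos(90°) = 162, so GM = 9·√2.
Step 2: By the inverse law of cosines on triangle KGM: cos(∠KGM) = (9² + (9·√2)² − 9²) / (2·9·9·√2) = 162/229.1 = 0.7071, so ∠KGM = 45°.

Therefore, the measure of angle ∠KGM = 45°.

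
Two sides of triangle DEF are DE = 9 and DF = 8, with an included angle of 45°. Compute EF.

By the law of cosines: EF^2 = DE^2 + DF^2 - 2*DE*DF*cos(D)
EF^2 = 9^2 + 8^2 - 2*9*8*cos(45°)
EF^2 = 81 + 64 - 144*(sqrt(2)/2)
EF^2 = 145 - 72*sqrt(2)
EF = sqrt(145 - 72*sqrt(2))

sqrt(145 - 72*sqrt(2))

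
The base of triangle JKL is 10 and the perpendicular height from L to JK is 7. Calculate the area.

Area = (1/2)(10)(7) = 35

35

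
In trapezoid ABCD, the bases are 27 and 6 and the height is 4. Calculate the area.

Area = (27 + 6) * 4 / 2 = 132 / 2 = 66

66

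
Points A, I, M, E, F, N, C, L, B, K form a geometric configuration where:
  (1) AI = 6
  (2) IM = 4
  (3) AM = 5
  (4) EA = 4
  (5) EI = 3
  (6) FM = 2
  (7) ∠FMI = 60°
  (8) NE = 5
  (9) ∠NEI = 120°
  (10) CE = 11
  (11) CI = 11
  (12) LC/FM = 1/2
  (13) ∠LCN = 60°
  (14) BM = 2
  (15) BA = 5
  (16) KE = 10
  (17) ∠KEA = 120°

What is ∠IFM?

Step 1: By the law of cosines on triangle FMI: FI² = 2² + 4² − 2·2·4·cos(60°) = 12, so FI = 2·√3.
Step 2: By the inverse law of cosines on triangle IFM: cos(∠IFM) = ((2·√3)² + 2² − 4²) / (2·2·√3·2) = 0/13.86 = 0, so ∠IFM = 90°.

Therefore, the measure of angle ∠IFM = 90°.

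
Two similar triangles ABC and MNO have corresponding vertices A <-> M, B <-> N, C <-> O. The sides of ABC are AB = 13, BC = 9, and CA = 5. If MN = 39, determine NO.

Similar triangles have proportional sides. Setting up the proportion:
MN / AB = NO / BC
39 / 13 = NO / 9
NO = 9 * 39 / 13 = 27.

27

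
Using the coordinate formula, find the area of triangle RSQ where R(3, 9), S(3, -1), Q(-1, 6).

Shoelace: Area = (1/2)|3(-1-6) + 3(6-9) + -1(9--1)| = (1/2)(40) = 20

20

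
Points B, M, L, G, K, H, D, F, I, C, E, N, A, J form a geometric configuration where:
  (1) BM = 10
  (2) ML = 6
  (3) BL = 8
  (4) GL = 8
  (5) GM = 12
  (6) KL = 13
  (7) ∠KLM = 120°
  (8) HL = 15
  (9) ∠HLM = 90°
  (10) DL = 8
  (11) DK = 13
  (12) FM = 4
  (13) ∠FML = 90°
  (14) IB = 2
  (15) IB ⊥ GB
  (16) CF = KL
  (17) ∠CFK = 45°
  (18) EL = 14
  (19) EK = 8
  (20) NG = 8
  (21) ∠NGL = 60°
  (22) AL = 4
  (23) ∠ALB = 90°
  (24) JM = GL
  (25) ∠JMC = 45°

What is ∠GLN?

Step 1: By the law of cosines on triangle LGN: LN² = 8² + 8² − 2·8·8·cos(60°) = 64, so LN = 8.
Step 2: By the inverse law of cosines on triangle GLN: cos(∠GLN) = (8² + 8² − 8²) / (2·8·8) = 64/128 = 0.5, so ∠GLN = 60°.

Therefore, the measure of angle ∠GLN = 60°.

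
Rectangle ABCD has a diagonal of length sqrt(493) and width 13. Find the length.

The diagonal of a rectangle forms a right triangle with the two sides.
Rearranging the Pythagorean theorem: missing side = sqrt(d^2 - known^2).
= sqrt(493 - 169) = sqrt(324) = 18.

18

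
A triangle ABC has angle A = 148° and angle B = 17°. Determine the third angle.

The interior angles sum to 180°: angle C = 180 - 148 - 17 = 15°.
The triangle is obtuse (angles 148°, 17°, 15°).

15 degrees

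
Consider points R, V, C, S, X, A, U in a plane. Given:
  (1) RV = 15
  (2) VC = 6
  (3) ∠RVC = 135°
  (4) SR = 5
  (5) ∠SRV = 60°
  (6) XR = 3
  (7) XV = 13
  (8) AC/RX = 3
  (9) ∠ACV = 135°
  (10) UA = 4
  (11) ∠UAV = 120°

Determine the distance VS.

Step 1: By the law of cosines on triangle VRS: VS² = 15² + 5² − 2·15·5·cos(60°) = 175, so VS = 5·√7.

Therefore, the length of VS = 5·√7.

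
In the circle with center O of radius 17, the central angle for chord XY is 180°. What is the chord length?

Drop a perpendicular from the center to the chord, bisecting both the chord and the central angle.
Each half-chord = r sin(θ/2) = 17 sin(90°).
The full chord = 2 × 17 × sin(90°) = 34.

34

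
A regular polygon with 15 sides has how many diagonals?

Total line segments between 15 vertices = C(15,2) = 105.
Subtract the 15 sides: 105 - 15 = 90 diagonals.

90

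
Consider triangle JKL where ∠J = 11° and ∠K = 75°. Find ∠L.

Let angle L = x. Then 11 + 75 + x = 180.
x = 180 - 86 = 94 degrees.

94 degrees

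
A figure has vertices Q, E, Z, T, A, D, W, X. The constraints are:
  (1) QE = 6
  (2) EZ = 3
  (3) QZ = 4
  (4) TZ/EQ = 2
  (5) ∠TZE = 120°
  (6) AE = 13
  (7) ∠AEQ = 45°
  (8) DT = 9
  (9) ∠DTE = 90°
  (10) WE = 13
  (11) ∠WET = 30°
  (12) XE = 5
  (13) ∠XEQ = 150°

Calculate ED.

From the given relations: TZ = 2·EQ = 2·6 = 12.
Step 1: By the law of cosines on triangle EZT: ET² = 3² + 12² − 2·3·12·cos(120°) = 189, so ET = 3·√21.
Step 2: By the law of cosines on triangle ETD: ED² = (3·√21)² + 9² − 2·3·√21·9·cos(90°) = 270, so ED = 3·√30.

Therefore, the length of ED = 3·√30.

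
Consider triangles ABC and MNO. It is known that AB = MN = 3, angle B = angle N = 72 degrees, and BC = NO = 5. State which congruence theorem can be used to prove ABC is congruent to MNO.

The given information provides:
AB = MN = 3, angle B = angle N = 72 degrees, and BC = NO = 5
This matches the SAS congruence theorem.
Two pairs of corresponding sides and the included angle are equal (Side-Angle-Side).

SAS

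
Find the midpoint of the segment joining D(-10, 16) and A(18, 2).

The midpoint is the average of the coordinates:
x: (-10 + 18)/2 = 4
y: (16 + 2)/2 = 9
Midpoint = (4, 9)

(4, 9)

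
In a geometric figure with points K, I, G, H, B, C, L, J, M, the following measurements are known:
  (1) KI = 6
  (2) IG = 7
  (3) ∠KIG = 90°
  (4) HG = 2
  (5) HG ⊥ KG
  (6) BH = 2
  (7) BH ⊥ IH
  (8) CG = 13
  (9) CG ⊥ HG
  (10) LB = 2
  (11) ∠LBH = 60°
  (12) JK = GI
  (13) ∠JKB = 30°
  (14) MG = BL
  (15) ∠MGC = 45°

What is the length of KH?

Step 1: By the law of cosines on triangle GIK: GK² = 7² + 6² − 2·7·6·cos(90°) = 85, so GK = √85.
Step 2: By the law of cosines on triangle KGH: KH² = √85² + 2² − 2·√85·2·cos(90°) = 89, so KH = √89.

Therefore, the length of KH = √89.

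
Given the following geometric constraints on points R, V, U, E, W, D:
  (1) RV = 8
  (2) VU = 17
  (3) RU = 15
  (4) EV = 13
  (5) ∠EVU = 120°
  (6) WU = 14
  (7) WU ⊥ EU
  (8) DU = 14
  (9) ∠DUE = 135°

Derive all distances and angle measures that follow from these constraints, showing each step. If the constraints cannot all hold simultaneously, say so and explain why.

The constraints are consistent.

Step 1: From UV = 17, VE = 13, and ∠UVE = 120°, by the law of cosines:
  UE² = UV² + VE² - 2·UV·VE·cos(120°) = 289 + 169 + 221 = 679
  UE ≈ 26.06

Step 2: From RU = 15, RV = 8, UV = 17, by the inverse law of cosines:
  cos(∠URV) = (RU² + RV² - UV²) / (2·RU·RV)
  ∠URV = 90°

Step 3: From VR = 8, VU = 17, RU = 15, by the inverse law of cosines:
  cos(∠RVU) = (VR² + VU² - RU²) / (2·VR·VU)
  ∠RVU = 61.93°

Step 4: From UR = 15, UV = 17, RV = 8, by the inverse law of cosines:
  cos(∠RUV) = (UR² + UV² - RV²) / (2·UR·UV)
  ∠RUV = 28.07°

Step 5: From EU = 26.06, UW = 14, and ∠EUW = 90°, by the law of cosines:
  EW² = EU² + UW² - 2·EU·UW·cos(90°) = 679 + 196 - 0 = 875
  EW = 5·√35

Step 6: From EU = 26.06, UD = 14, and ∠EUD = 135°, by the law of cosines:
  ED² = EU² + UD² - 2·EU·UD·cos(135°) = 679 + 196 + 515.9 = 1391
  ED ≈ 37.29

Step 7: From UE = 26.06, UV = 17, EV = 13, by the inverse law of cosines:
  cos(∠EUV) = (UE² + UV² - EV²) / (2·UE·UV)
  ∠EUV = 25.6°

Step 8: From EU = 26.06, EV = 13, UV = 17, by the inverse law of cosines:
  cos(∠UEV) = (EU² + EV² - UV²) / (2·EU·EV)
  ∠UEV = 34.4°

Step 9: From ED = 37.29, EU = 26.06, DU = 14, by the inverse law of cosines:
  cos(∠DEU) = (ED² + EU² - DU²) / (2·ED·EU)
  ∠DEU = 15.39°

Step 10: From EU = 26.06, EW = 5·√35, UW = 14, by the inverse law of cosines:
  cos(∠UEW) = (EU² + EW² - UW²) / (2·EU·EW)
  ∠UEW = 28.25°

Step 11: From WE = 5·√35, WU = 14, EU = 26.06, by the inverse law of cosines:
  cos(∠EWU) = (WE² + WU² - EU²) / (2·WE·WU)
  ∠EWU = 61.75°

Step 12: From DE = 37.29, DU = 14, EU = 26.06, by the inverse law of cosines:
  cos(∠EDU) = (DE² + DU² - EU²) / (2·DE·DU)
  ∠EDU = 29.61°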